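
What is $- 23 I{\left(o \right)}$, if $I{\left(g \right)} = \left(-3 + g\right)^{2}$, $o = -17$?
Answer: $-9200$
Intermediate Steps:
$- 23 I{\left(o \right)} = - 23 \left(-3 - 17\right)^{2} = - 23 \left(-20\right)^{2} = \left(-23\right) 400 = -9200$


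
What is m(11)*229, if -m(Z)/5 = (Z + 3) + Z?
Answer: -28625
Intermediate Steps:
m(Z) = -15 - 10*Z (m(Z) = -5*((Z + 3) + Z) = -5*((3 + Z) + Z) = -5*(3 + 2*Z) = -15 - 10*Z)
m(11)*229 = (-15 - 10*11)*229 = (-15 - 110)*229 = -125*229 = -28625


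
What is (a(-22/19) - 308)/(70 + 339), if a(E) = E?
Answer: -5874/7771 ≈ -0.75589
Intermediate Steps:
(a(-22/19) - 308)/(70 + 339) = (-22/19 - 308)/(70 + 339) = (-22*1/19 - 308)/409 = (-22/19 - 308)*(1/409) = -5874/19*1/409 = -5874/7771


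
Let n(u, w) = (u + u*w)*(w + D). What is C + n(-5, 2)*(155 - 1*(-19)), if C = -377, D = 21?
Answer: -60407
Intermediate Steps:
n(u, w) = (21 + w)*(u + u*w) (n(u, w) = (u + u*w)*(w + 21) = (u + u*w)*(21 + w) = (21 + w)*(u + u*w))
C + n(-5, 2)*(155 - 1*(-19)) = -377 + (-5*(21 + 2² + 22*2))*(155 - 1*(-19)) = -377 + (-5*(21 + 4 + 44))*(155 + 19) = -377 - 5*69*174 = -377 - 345*174 = -377 - 60030 = -60407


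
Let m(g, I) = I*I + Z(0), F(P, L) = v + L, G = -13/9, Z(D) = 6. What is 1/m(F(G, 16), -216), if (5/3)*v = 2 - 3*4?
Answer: 1/46662 ≈ 2.1431e-5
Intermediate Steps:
v = -6 (v = 3*(2 - 3*4)/5 = 3*(2 - 12)/5 = (3/5)*(-10) = -6)
G = -13/9 (G = -13*1/9 = -13/9 ≈ -1.4444)
F(P, L) = -6 + L
m(g, I) = 6 + I**2 (m(g, I) = I*I + 6 = I**2 + 6 = 6 + I**2)
1/m(F(G, 16), -216) = 1/(6 + (-216)**2) = 1/(6 + 46656) = 1/46662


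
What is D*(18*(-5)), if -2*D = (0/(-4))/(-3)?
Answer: 0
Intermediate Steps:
D = 0 (D = -0/(-4)/(2*(-3)) = -0*(-1/4)*(-1)/(2*3) = -0*(-1)/3 = -1/2*0 = 0)
D*(18*(-5)) = 0*(18*(-5)) = 0*(-90) = 0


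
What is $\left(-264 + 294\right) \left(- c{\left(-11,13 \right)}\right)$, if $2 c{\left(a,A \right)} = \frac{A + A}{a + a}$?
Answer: $\frac{195}{11} \approx 17.727$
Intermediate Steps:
$c{\left(a,A \right)} = \frac{A}{2 a}$ ($c{\left(a,A \right)} = \frac{\left(A + A\right) \frac{1}{a + a}}{2} = \frac{2 A \frac{1}{2 a}}{2} = \frac{A \frac{1}{a}}{2} = \frac{A}{2 a}$)
$\left(-264 + 294\right) \left(- c{\left(-11,13 \right)}\right) = \left(-264 + 294\right) \left(- \frac{13}{2 \left(-11\right)}\right) = 30 \left(- \frac{13 \left(-1\right)}{2 \cdot 11}\right) = 30 \left(\left(-1\right) \left(- \frac{13}{22}\right)\right) = 30 \cdot \frac{13}{22} = \frac{195}{11}$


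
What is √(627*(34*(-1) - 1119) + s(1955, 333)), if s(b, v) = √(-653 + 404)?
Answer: √(-722931 + I*√249) ≈ 0.009 + 850.25*I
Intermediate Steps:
s(b, v) = I*√249 (s(b, v) = √(-249) = I*√249)
√(627*(34*(-1) - 1119) + s(1955, 333)) = √(627*(34*(-1) - 1119) + I*√249) = √(627*(-34 - 1119) + I*√249) = √(627*(-1153) + I*√249) = √(-722931 + I*√249)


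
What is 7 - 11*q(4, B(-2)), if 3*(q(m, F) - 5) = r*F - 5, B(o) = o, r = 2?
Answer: -15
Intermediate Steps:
q(m, F) = 10/3 + 2*F/3 (q(m, F) = 5 + (2*F - 5)/3 = 5 + (-5 + 2*F)/3 = 5 + (-5/3 + 2*F/3) = 10/3 + 2*F/3)
7 - 11*q(4, B(-2)) = 7 - 11*(10/3 + (⅔)*(-2)) = 7 - 11*(10/3 - 4/3) = 7 - 11*2 = 7 - 22 = -15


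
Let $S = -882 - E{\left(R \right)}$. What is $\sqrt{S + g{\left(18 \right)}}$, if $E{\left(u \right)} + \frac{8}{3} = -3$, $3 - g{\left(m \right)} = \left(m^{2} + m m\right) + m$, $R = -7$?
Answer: $\frac{i \sqrt{13854}}{3} \approx 39.234 i$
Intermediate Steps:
$g{\left(m \right)} = 3 - m - 2 m^{2}$ ($g{\left(m \right)} = 3 - \left(\left(m^{2} + m m\right) + m\right) = 3 - \left(\left(m^{2} + m^{2}\right) + m\right) = 3 - \left(2 m^{2} + m\right) = 3 - \left(m + 2 m^{2}\right) = 3 - m - 2 m^{2}$)
$E{\left(u \right)} = - \frac{17}{3}$ ($E{\left(u \right)} = - \frac{8}{3} - 3 = - \frac{17}{3}$)
$S = - \frac{2629}{3}$ ($S = -882 - - \frac{17}{3} = -882 + \frac{17}{3} = - \frac{2629}{3} \approx -876.33$)
$\sqrt{S + g{\left(18 \right)}} = \sqrt{- \frac{2629}{3} - \left(15 + 648\right)} = \sqrt{- \frac{2629}{3} - 663} = \sqrt{- \frac{4618}{3}} = \frac{i \sqrt{13854}}{3}$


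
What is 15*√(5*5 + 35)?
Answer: 30*√15 ≈ 116.19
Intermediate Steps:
15*√(5*5 + 35) = 15*√(25 + 35) = 15*√60 = 15*(2*√15) = 30*√15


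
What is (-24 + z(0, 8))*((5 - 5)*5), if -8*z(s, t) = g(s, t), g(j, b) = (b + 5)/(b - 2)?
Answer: 0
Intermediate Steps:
g(j, b) = (5 + b)/(-2 + b)
z(s, t) = -(5 + t)/(8*(-2 + t))
(-24 + z(0, 8))*((5 - 5)*5) = (-24 + (-5 - 1*8)/(8*(-2 + 8)))*((5 - 5)*5) = (-24 + (⅛)*(-5 - 8)/6)*(0*5) = (-24 + (⅛)*(⅙)*(-13))*0 = (-24 - 13/48)*0 = -1165/48*0 = 0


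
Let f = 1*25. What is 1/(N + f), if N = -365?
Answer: -1/340 ≈ -0.0029412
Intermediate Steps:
f = 25
1/(N + f) = 1/(-365 + 25) = 1/(-340) = -1/340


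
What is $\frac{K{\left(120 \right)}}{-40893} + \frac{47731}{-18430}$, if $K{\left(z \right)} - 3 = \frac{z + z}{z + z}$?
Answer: $- \frac{1951937503}{753657990} \approx -2.59$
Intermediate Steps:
$K{\left(z \right)} = 4$ ($K{\left(z \right)} = 3 + \frac{z + z}{z + z} = 3 + \frac{2 z}{2 z} = 3 + 2 z \frac{1}{2 z} = 3 + 1 = 4$)
$\frac{K{\left(120 \right)}}{-40893} + \frac{47731}{-18430} = \frac{4}{-40893} + \frac{47731}{-18430} = 4 \left(- \frac{1}{40893}\right) + 47731 \left(- \frac{1}{18430}\right) = - \frac{4}{40893} - \frac{47731}{18430} = - \frac{1951937503}{753657990}$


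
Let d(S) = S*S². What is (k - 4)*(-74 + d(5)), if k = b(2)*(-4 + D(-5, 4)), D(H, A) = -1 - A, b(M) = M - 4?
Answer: 714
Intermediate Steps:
b(M) = -4 + M
d(S) = S³
k = 18 (k = (-4 + 2)*(-4 + (-1 - 1*4)) = -2*(-4 + (-1 - 4)) = -2*(-4 - 5) = -2*(-9) = 18)
(k - 4)*(-74 + d(5)) = (18 - 4)*(-74 + 5³) = 14*(-74 + 125) = 14*51 = 714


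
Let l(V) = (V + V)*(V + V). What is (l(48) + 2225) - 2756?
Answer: 8685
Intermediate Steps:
l(V) = 4*V**2 (l(V) = (2*V)*(2*V) = 4*V**2)
(l(48) + 2225) - 2756 = (4*48**2 + 2225) - 2756 = (4*2304 + 2225) - 2756 = (9216 + 2225) - 2756 = 11441 - 2756 = 8685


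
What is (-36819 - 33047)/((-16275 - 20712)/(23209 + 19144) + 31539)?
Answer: -1479517349/667867140 ≈ -2.2153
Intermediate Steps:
(-36819 - 33047)/((-16275 - 20712)/(23209 + 19144) + 31539) = -69866/(-36987/42353 + 31539) = -69866/1335734280/42353 = -69866*42353/1335734280 = -1479517349/667867140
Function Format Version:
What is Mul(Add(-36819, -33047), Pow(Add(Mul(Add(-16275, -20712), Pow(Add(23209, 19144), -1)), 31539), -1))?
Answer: Rational(-1479517349, 667867140) ≈ -2.2153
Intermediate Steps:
Mul(Add(-36819, -33047), Pow(Add(Mul(Add(-16275, -20712), Pow(Add(23209, 19144), -1)), 31539), -1)) = Mul(-69866, Pow(Add(Mul(-36987, Pow(42353, -1)), 31539), -1)) = Mul(-69866, Pow(Add(Mul(-36987, Rational(1, 42353)), 31539), -1)) = Mul(-69866, Pow(Add(Rational(-36987, 42353), 31539), -1)) = Mul(-69866, Pow(Rational(1335734280, 42353), -1)) = Mul(-69866, Rational(42353, 1335734280)) = Rational(-1479517349, 667867140)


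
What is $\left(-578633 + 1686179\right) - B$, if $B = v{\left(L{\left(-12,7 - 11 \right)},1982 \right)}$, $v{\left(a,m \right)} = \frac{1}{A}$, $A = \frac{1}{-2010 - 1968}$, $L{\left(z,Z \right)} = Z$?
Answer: $1111524$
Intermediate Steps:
$A = - \frac{1}{3978}$ ($A = \frac{1}{-3978} = - \frac{1}{3978} \approx -0.00025138$)
$v{\left(a,m \right)} = -3978$ ($v{\left(a,m \right)} = \frac{1}{- \frac{1}{3978}} = -3978$)
$B = -3978$
$\left(-578633 + 1686179\right) - B = \left(-578633 + 1686179\right) - -3978 = 1107546 + 3978 = 1111524$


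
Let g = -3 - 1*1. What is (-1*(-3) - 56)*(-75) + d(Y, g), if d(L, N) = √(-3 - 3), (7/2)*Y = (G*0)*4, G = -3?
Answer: 3975 + I*√6 ≈ 3975.0 + 2.4495*I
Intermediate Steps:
g = -4 (g = -3 - 1 = -4)
Y = 0 (Y = 2*(-3*0*4)/7 = 2*(0*4)/7 = (2/7)*0 = 0)
d(L, N) = I*√6 (d(L, N) = √(-6) = I*√6)
(-1*(-3) - 56)*(-75) + d(Y, g) = (-1*(-3) - 56)*(-75) + I*√6 = (3 - 56)*(-75) + I*√6 = -53*(-75) + I*√6 = 3975 + I*√6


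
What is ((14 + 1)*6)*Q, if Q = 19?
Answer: 1710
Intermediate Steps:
((14 + 1)*6)*Q = ((14 + 1)*6)*19 = (15*6)*19 = 90*19 = 1710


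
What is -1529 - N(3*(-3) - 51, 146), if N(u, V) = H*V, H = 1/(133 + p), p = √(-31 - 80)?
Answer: (-1529*√111 + 203503*I)/(√111 - 133*I) ≈ -1530.1 + 0.086416*I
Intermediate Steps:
p = I*√111 (p = √(-111) = I*√111 ≈ 10.536*I)
H = 1/(133 + I*√111) ≈ 0.0074719 - 0.00059189*I
N(u, V) = V*(133/17800 - I*√111/17800) (N(u, V) = (133/17800 - I*√111/17800)*V = V*(133/17800 - I*√111/17800))
-1529 - N(3*(-3) - 51, 146) = -1529 - ((133/17800)*146 - 1/17800*I*146*√111) = -1529 - (9709/8900 - 73*I*√111/8900) = -1529 + (-9709/8900 + 73*I*√111/8900) = -13617809/8900 + 73*I*√111/8900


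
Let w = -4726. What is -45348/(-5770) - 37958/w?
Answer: 108333077/6817255 ≈ 15.891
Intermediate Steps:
-45348/(-5770) - 37958/w = -45348/(-5770) - 37958/(-4726) = -45348*(-1/5770) - 37958*(-1/4726) = 22674/2885 + 18979/2363 = 108333077/6817255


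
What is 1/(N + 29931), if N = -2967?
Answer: 1/26964 ≈ 3.7086e-5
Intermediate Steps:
1/(N + 29931) = 1/(-2967 + 29931) = 1/26964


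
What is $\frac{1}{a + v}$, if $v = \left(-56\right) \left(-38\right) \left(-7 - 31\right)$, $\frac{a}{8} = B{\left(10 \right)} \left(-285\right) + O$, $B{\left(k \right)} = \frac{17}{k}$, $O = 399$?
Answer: $- \frac{1}{81548} \approx -1.2263 \cdot 10^{-5}$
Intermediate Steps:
$a = -684$ ($a = 8 \left(\frac{17}{10} \left(-285\right) + 399\right) = 8 \left(- \frac{969}{2} + 399\right) = 8 \left(- \frac{171}{2}\right) = -684$)
$v = -80864$ ($v = 2128 \left(-7 - 31\right) = 2128 \left(-38\right) = -80864$)
$\frac{1}{a + v} = \frac{1}{-684 - 80864} = \frac{1}{-81548} = - \frac{1}{81548}$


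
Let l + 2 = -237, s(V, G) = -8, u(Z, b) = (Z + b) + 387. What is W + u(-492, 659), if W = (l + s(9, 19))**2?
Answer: 61563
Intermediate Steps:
u(Z, b) = 387 + Z + b
l = -239 (l = -2 - 237 = -239)
W = 61009 (W = (-239 - 8)**2 = (-247)**2 = 61009)
W + u(-492, 659) = 61009 + (387 - 492 + 659) = 61009 + 554 = 61563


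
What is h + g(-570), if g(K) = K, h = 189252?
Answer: 188682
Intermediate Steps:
h + g(-570) = 189252 - 570 = 188682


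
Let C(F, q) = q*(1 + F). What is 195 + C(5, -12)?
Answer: 123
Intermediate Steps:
195 + C(5, -12) = 195 - 12*(1 + 5) = 195 - 12*6 = 195 - 72 = 123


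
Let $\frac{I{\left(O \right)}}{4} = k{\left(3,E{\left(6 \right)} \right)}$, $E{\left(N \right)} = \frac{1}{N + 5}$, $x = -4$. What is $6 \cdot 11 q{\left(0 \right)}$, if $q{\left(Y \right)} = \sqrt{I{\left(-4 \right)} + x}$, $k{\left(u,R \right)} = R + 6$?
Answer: $24 \sqrt{154} \approx 297.83$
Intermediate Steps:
$E{\left(N \right)} = \frac{1}{5 + N}$
$k{\left(u,R \right)} = 6 + R$
$I{\left(O \right)} = \frac{268}{11}$ ($I{\left(O \right)} = 4 \left(6 + \frac{1}{5 + 6}\right) = 4 \left(6 + \frac{1}{11}\right) = 4 \cdot \frac{67}{11} = \frac{268}{11}$)
$q{\left(Y \right)} = \frac{4 \sqrt{154}}{11}$ ($q{\left(Y \right)} = \sqrt{\frac{268}{11} - 4} = \sqrt{\frac{224}{11}} = \frac{4 \sqrt{154}}{11}$)
$6 \cdot 11 q{\left(0 \right)} = 6 \cdot 11 \frac{4 \sqrt{154}}{11} = 66 \frac{4 \sqrt{154}}{11} = 24 \sqrt{154}$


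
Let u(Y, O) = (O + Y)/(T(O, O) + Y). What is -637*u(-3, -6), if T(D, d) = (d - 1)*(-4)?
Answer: 5733/25 ≈ 229.32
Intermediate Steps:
T(D, d) = 4 - 4*d (T(D, d) = (-1 + d)*(-4) = 4 - 4*d)
u(Y, O) = (O + Y)/(4 + Y - 4*O) (u(Y, O) = (O + Y)/((4 - 4*O) + Y) = (O + Y)/(4 + Y - 4*O))
-637*u(-3, -6) = -637*(-6 - 3)/(4 - 3 - 4*(-6)) = -637*(-9)/(4 - 3 + 24) = -637*(-9)/25 = -637*(-9/25) = 5733/25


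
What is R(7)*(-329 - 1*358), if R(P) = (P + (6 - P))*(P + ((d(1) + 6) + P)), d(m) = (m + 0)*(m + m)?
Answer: -90684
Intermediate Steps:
d(m) = 2*m**2 (d(m) = m*(2*m) = 2*m**2)
R(P) = 48 + 12*P (R(P) = (P + (6 - P))*(P + ((2*1**2 + 6) + P)) = 6*(P + ((2*1 + 6) + P)) = 6*(P + ((2 + 6) + P)) = 6*(P + (8 + P)) = 6*(8 + 2*P) = 48 + 12*P)
R(7)*(-329 - 1*358) = (48 + 12*7)*(-329 - 1*358) = (48 + 84)*(-329 - 358) = 132*(-687) = -90684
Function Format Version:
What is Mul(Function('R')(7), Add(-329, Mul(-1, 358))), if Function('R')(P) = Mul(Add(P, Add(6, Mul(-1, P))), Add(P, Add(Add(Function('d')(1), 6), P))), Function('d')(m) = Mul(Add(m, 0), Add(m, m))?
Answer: -90684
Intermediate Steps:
Function('d')(m) = Mul(2, Pow(m, 2)) (Function('d')(m) = Mul(m, Mul(2, m)) = Mul(2, Pow(m, 2)))
Function('R')(P) = Add(48, Mul(12, P)) (Function('R')(P) = Mul(Add(P, Add(6, Mul(-1, P))), Add(P, Add(Add(Mul(2, Pow(1, 2)), 6), P))) = Mul(6, Add(P, Add(Add(Mul(2, 1), 6), P))) = Mul(6, Add(P, Add(Add(2, 6), P))) = Mul(6, Add(P, Add(8, P))) = Mul(6, Add(8, Mul(2, P))) = Add(48, Mul(12, P)))
Mul(Function('R')(7), Add(-329, Mul(-1, 358))) = Mul(Add(48, Mul(12, 7)), Add(-329, Mul(-1, 358))) = Mul(Add(48, 84), Add(-329, -358)) = Mul(132, -687) = -90684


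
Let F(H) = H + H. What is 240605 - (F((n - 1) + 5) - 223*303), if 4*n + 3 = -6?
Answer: 616341/2 ≈ 3.0817e+5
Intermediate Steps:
n = -9/4 (n = -¾ + (¼)*(-6) = -¾ - 3/2 = -9/4 ≈ -2.2500)
F(H) = 2*H
240605 - (F((n - 1) + 5) - 223*303) = 240605 - (2*((-9/4 - 1) + 5) - 223*303) = 240605 - (2*(-13/4 + 5) - 67569) = 240605 - (2*(7/4) - 67569) = 240605 - (7/2 - 67569) = 240605 - 1*(-135131/2) = 240605 + 135131/2 = 616341/2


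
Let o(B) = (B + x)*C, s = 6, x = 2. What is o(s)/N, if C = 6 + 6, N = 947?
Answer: 96/947 ≈ 0.10137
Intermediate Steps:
C = 12
o(B) = 24 + 12*B (o(B) = (B + 2)*12 = (2 + B)*12 = 24 + 12*B)
o(s)/N = (24 + 12*6)/947 = (24 + 72)*(1/947) = 96*(1/947) = 96/947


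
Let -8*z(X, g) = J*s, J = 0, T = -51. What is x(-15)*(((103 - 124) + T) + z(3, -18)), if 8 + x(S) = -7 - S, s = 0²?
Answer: 0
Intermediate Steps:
s = 0
x(S) = -15 - S (x(S) = -8 + (-7 - S) = -15 - S)
z(X, g) = 0 (z(X, g) = -0*0 = -⅛*0 = 0)
x(-15)*(((103 - 124) + T) + z(3, -18)) = (-15 - 1*(-15))*(((103 - 124) - 51) + 0) = (-15 + 15)*((-21 - 51) + 0) = 0*(-72 + 0) = 0*(-72) = 0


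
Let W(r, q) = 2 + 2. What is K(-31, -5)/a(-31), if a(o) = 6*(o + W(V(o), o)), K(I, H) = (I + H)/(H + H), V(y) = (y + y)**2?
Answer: -1/45 ≈ -0.022222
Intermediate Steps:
V(y) = 4*y**2 (V(y) = (2*y)**2 = 4*y**2)
W(r, q) = 4
K(I, H) = (H + I)/(2*H) (K(I, H) = (H + I)/((2*H)) = (H + I)*(1/(2*H)) = (H + I)/(2*H))
a(o) = 24 + 6*o (a(o) = 6*(o + 4) = 6*(4 + o) = 24 + 6*o)
K(-31, -5)/a(-31) = ((1/2)*(-5 - 31)/(-5))/(24 + 6*(-31)) = ((1/2)*(-1/5)*(-36))/(24 - 186) = (18/5)/(-162) = (18/5)*(-1/162) = -1/45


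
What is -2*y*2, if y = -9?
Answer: 36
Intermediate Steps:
-2*y*2 = -2*(-9)*2 = 18*2 = 36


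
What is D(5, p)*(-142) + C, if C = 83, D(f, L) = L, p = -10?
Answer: 1503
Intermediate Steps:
D(5, p)*(-142) + C = -10*(-142) + 83 = 1420 + 83 = 1503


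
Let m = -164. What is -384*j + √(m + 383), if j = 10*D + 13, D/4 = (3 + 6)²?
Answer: -1249152 + √219 ≈ -1.2491e+6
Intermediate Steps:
D = 324 (D = 4*(3 + 6)² = 4*9² = 4*81 = 324)
j = 3253 (j = 10*324 + 13 = 3240 + 13 = 3253)
-384*j + √(m + 383) = -384*3253 + √(-164 + 383) = -1249152 + √219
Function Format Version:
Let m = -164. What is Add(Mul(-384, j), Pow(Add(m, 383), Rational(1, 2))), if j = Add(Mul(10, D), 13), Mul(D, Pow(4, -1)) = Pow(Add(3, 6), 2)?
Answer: Add(-1249152, Pow(219, Rational(1, 2))) ≈ -1.2491e+6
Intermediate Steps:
D = 324 (D = Mul(4, Pow(Add(3, 6), 2)) = Mul(4, Pow(9, 2)) = Mul(4, 81) = 324)
j = 3253 (j = Add(Mul(10, 324), 13) = Add(3240, 13) = 3253)
Add(Mul(-384, j), Pow(Add(m, 383), Rational(1, 2))) = Add(Mul(-384, 3253), Pow(Add(-164, 383), Rational(1, 2))) = Add(-1249152, Pow(219, Rational(1, 2)))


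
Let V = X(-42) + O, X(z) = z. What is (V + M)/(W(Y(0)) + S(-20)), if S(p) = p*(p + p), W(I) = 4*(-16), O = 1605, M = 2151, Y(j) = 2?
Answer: 1857/368 ≈ 5.0462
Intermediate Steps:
W(I) = -64
S(p) = 2*p² (S(p) = p*(2*p) = 2*p²)
V = 1563 (V = -42 + 1605 = 1563)
(V + M)/(W(Y(0)) + S(-20)) = (1563 + 2151)/(-64 + 2*(-20)²) = 3714/(-64 + 2*400) = 3714/(-64 + 800) = 3714/736 = 3714*(1/736) = 1857/368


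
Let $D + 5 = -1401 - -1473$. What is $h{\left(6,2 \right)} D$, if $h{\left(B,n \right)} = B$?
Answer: $402$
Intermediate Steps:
$D = 67$ ($D = -5 - -72 = -5 + \left(-1401 + 1473\right) = -5 + 72 = 67$)
$h{\left(6,2 \right)} D = 6 \cdot 67 = 402$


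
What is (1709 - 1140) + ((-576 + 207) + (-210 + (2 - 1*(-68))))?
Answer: 60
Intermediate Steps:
(1709 - 1140) + ((-576 + 207) + (-210 + (2 - 1*(-68)))) = 569 + (-369 + (-210 + (2 + 68))) = 569 + (-369 + (-210 + 70)) = 569 + (-369 - 140) = 569 - 509 = 60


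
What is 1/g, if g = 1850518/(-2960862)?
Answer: -1480431/925259 ≈ -1.6000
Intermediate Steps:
g = -925259/1480431 (g = 1850518*(-1/2960862) = -925259/1480431 ≈ -0.62499)
1/g = 1/(-925259/1480431) = -1480431/925259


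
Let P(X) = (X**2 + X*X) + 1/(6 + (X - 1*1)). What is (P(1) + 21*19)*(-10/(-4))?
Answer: 12035/12 ≈ 1002.9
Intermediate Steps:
P(X) = 1/(5 + X) + 2*X**2 (P(X) = (X**2 + X**2) + 1/(6 + (X - 1)) = 2*X**2 + 1/(6 + (-1 + X)) = 2*X**2 + 1/(5 + X) = 1/(5 + X) + 2*X**2)
(P(1) + 21*19)*(-10/(-4)) = ((1 + 2*1**3 + 10*1**2)/(5 + 1) + 21*19)*(-10/(-4)) = ((1 + 2*1 + 10*1)/6 + 399)*(-10*(-1/4)) = ((1 + 2 + 10)/6 + 399)*(5/2) = ((1/6)*13 + 399)*(5/2) = (13/6 + 399)*(5/2) = (2407/6)*(5/2) = 12035/12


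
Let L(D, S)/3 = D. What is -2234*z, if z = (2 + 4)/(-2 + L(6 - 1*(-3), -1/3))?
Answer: -13404/25 ≈ -536.16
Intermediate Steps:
L(D, S) = 3*D
z = 6/25 (z = (2 + 4)/(-2 + 3*(6 - 1*(-3))) = 6/(-2 + 3*(6 + 3)) = 6/(-2 + 3*9) = 6/(-2 + 27) = 6/25 ≈ 0.24000)
-2234*z = -2234*6/25 = -13404/25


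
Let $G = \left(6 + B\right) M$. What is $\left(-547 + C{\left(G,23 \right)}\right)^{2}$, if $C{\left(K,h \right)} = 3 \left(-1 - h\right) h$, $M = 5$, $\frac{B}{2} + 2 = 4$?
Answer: $4853209$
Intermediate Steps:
$B = 4$ ($B = -4 + 2 \cdot 4 = -4 + 8 = 4$)
$G = 50$ ($G = \left(6 + 4\right) 5 = 10 \cdot 5 = 50$)
$C{\left(K,h \right)} = h \left(-3 - 3 h\right)$ ($C{\left(K,h \right)} = \left(-3 - 3 h\right) h = h \left(-3 - 3 h\right)$)
$\left(-547 + C{\left(G,23 \right)}\right)^{2} = \left(-547 - 69 \left(1 + 23\right)\right)^{2} = \left(-547 - 69 \cdot 24\right)^{2} = \left(-547 - 1656\right)^{2} = \left(-2203\right)^{2} = 4853209$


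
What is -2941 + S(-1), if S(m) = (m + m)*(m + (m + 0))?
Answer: -2937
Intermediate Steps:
S(m) = 4*m² (S(m) = (2*m)*(m + m) = (2*m)*(2*m) = 4*m²)
-2941 + S(-1) = -2941 + 4*(-1)² = -2941 + 4*1 = -2941 + 4 = -2937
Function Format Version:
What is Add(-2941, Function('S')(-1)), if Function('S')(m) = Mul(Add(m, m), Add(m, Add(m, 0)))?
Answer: -2937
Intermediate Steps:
Function('S')(m) = Mul(4, Pow(m, 2)) (Function('S')(m) = Mul(Mul(2, m), Add(m, m)) = Mul(Mul(2, m), Mul(2, m)) = Mul(4, Pow(m, 2)))
Add(-2941, Function('S')(-1)) = Add(-2941, Mul(4, Pow(-1, 2))) = Add(-2941, Mul(4, 1)) = Add(-2941, 4) = -2937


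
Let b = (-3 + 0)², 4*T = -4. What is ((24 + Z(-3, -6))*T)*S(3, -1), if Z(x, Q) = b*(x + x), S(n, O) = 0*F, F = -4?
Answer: 0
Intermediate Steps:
T = -1 (T = (¼)*(-4) = -1)
b = 9 (b = (-3)² = 9)
S(n, O) = 0 (S(n, O) = 0*(-4) = 0)
Z(x, Q) = 18*x (Z(x, Q) = 9*(x + x) = 9*(2*x) = 18*x)
((24 + Z(-3, -6))*T)*S(3, -1) = ((24 + 18*(-3))*(-1))*0 = ((24 - 54)*(-1))*0 = -30*(-1)*0 = 30*0 = 0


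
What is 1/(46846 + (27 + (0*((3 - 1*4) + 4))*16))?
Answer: 1/46873 ≈ 2.1334e-5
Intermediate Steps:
1/(46846 + (27 + (0*((3 - 1*4) + 4))*16)) = 1/(46846 + (27 + (0*((3 - 4) + 4))*16)) = 1/(46846 + (27 + (0*(-1 + 4))*16)) = 1/(46846 + (27 + (0*3)*16)) = 1/(46846 + (27 + 0*16)) = 1/(46846 + (27 + 0)) = 1/(46846 + 27) = 1/46873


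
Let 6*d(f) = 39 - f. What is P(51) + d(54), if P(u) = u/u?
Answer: -3/2 ≈ -1.5000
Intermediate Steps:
P(u) = 1
d(f) = 13/2 - f/6 (d(f) = (39 - f)/6 = 13/2 - f/6)
P(51) + d(54) = 1 + (13/2 - ⅙*54) = 1 + (13/2 - 9) = 1 - 5/2 = -3/2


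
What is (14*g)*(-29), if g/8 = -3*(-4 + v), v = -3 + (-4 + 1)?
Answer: -97440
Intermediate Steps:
v = -6 (v = -3 - 3 = -6)
g = 240 (g = 8*(-3*(-4 - 6)) = 8*(-3*(-10)) = 8*30 = 240)
(14*g)*(-29) = (14*240)*(-29) = 3360*(-29) = -97440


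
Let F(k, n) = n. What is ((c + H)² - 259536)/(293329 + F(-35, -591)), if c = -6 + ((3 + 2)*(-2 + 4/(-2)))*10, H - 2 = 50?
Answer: -117910/146369 ≈ -0.80557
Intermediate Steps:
H = 52 (H = 2 + 50 = 52)
c = -206 (c = -6 + (5*(-2 + 4*(-½)))*10 = -6 + (5*(-2 - 2))*10 = -6 + (5*(-4))*10 = -6 - 20*10 = -6 - 200 = -206)
((c + H)² - 259536)/(293329 + F(-35, -591)) = ((-206 + 52)² - 259536)/(293329 - 591) = ((-154)² - 259536)/292738 = (23716 - 259536)*(1/292738) = -235820*1/292738 = -117910/146369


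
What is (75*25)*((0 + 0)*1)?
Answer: 0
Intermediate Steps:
(75*25)*((0 + 0)*1) = 1875*(0*1) = 1875*0 = 0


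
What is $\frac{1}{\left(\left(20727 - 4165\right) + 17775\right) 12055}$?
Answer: $\frac{1}{413932535} \approx 2.4159 \cdot 10^{-9}$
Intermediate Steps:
$\frac{1}{\left(\left(20727 - 4165\right) + 17775\right) 12055} = \frac{1}{16562 + 17775} \cdot \frac{1}{12055} = \frac{1}{34337} \cdot \frac{1}{12055} = \frac{1}{413932535}$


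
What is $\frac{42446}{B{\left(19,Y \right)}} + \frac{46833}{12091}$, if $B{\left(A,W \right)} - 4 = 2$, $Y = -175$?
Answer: $\frac{256747792}{36273} \approx 7078.2$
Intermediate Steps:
$B{\left(A,W \right)} = 6$ ($B{\left(A,W \right)} = 4 + 2 = 6$)
$\frac{42446}{B{\left(19,Y \right)}} + \frac{46833}{12091} = \frac{42446}{6} + \frac{46833}{12091} = 42446 \cdot \frac{1}{6} + 46833 \cdot \frac{1}{12091} = \frac{21223}{3} + \frac{46833}{12091} = \frac{256747792}{36273}$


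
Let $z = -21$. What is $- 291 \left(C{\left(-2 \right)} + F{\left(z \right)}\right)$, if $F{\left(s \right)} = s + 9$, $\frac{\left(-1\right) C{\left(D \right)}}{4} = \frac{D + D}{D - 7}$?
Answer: $\frac{12028}{3} \approx 4009.3$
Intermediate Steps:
$C{\left(D \right)} = - \frac{8 D}{-7 + D}$ ($C{\left(D \right)} = - 4 \frac{D + D}{D - 7} = - 4 \frac{2 D}{-7 + D} = - \frac{8 D}{-7 + D}$)
$F{\left(s \right)} = 9 + s$
$- 291 \left(C{\left(-2 \right)} + F{\left(z \right)}\right) = - 291 \left(\left(-8\right) \left(-2\right) \frac{1}{-7 - 2} + \left(9 - 21\right)\right) = - 291 \left(\left(-8\right) \left(-2\right) \frac{1}{-9} - 12\right) = - 291 \left(\left(-8\right) \left(-2\right) \left(- \frac{1}{9}\right) - 12\right) = - 291 \left(- \frac{16}{9} - 12\right) = \left(-291\right) \left(- \frac{124}{9}\right) = \frac{12028}{3}$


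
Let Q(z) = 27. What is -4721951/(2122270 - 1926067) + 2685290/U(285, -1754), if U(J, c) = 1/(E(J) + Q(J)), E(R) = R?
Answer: 164380924885489/196203 ≈ 8.3781e+8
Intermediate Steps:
U(J, c) = 1/(27 + J) (U(J, c) = 1/(J + 27) = 1/(27 + J))
-4721951/(2122270 - 1926067) + 2685290/U(285, -1754) = -4721951/(2122270 - 1926067) + 2685290/(1/(27 + 285)) = -4721951/196203 + 2685290/(1/312) = -4721951*1/196203 + 2685290/(1/312) = -4721951/196203 + 2685290*312 = -4721951/196203 + 837810480 = 164380924885489/196203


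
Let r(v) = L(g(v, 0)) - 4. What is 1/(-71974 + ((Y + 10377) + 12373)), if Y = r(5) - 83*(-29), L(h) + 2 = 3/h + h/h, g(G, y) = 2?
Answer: -2/93641 ≈ -2.1358e-5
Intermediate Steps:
L(h) = -1 + 3/h (L(h) = -2 + (3/h + h/h) = -2 + (3/h + 1) = -2 + (1 + 3/h) = -1 + 3/h)
r(v) = -7/2 (r(v) = (3 - 1*2)/2 - 4 = (3 - 2)/2 - 4 = (½)*1 - 4 = ½ - 4 = -7/2)
Y = 4807/2 (Y = -7/2 - 83*(-29) = -7/2 + 2407 = 4807/2 ≈ 2403.5)
1/(-71974 + ((Y + 10377) + 12373)) = 1/(-71974 + ((4807/2 + 10377) + 12373)) = 1/(-71974 + (25561/2 + 12373)) = 1/(-71974 + 50307/2) = 1/(-93641/2) = -2/93641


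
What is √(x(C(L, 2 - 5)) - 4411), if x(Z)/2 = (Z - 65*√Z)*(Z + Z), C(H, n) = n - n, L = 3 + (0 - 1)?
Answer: I*√4411 ≈ 66.415*I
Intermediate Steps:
L = 2 (L = 3 - 1 = 2)
C(H, n) = 0
x(Z) = 4*Z*(Z - 65*√Z) (x(Z) = 2*((Z - 65*√Z)*(Z + Z)) = 2*((Z - 65*√Z)*(2*Z)) = 2*(2*Z*(Z - 65*√Z)) = 4*Z*(Z - 65*√Z))
√(x(C(L, 2 - 5)) - 4411) = √((-260*0^(3/2) + 4*0²) - 4411) = √((-260*0 + 4*0) - 4411) = √((0 + 0) - 4411) = √(0 - 4411) = √(-4411) = I*√4411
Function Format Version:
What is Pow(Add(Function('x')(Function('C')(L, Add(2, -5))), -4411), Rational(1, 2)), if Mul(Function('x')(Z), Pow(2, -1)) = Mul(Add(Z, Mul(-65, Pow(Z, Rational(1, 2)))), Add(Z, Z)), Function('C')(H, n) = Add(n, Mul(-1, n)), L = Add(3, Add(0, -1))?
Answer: Mul(I, Pow(4411, Rational(1, 2))) ≈ Mul(66.415, I)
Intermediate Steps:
L = 2 (L = Add(3, -1) = 2)
Function('C')(H, n) = 0
Function('x')(Z) = Mul(4, Z, Add(Z, Mul(-65, Pow(Z, Rational(1, 2))))) (Function('x')(Z) = Mul(2, Mul(Add(Z, Mul(-65, Pow(Z, Rational(1, 2)))), Add(Z, Z))) = Mul(2, Mul(Add(Z, Mul(-65, Pow(Z, Rational(1, 2)))), Mul(2, Z))) = Mul(2, Mul(2, Z, Add(Z, Mul(-65, Pow(Z, Rational(1, 2)))))) = Mul(4, Z, Add(Z, Mul(-65, Pow(Z, Rational(1, 2))))))
Pow(Add(Function('x')(Function('C')(L, Add(2, -5))), -4411), Rational(1, 2)) = Pow(Add(Add(Mul(-260, Pow(0, Rational(3, 2))), Mul(4, Pow(0, 2))), -4411), Rational(1, 2)) = Pow(Add(Add(Mul(-260, 0), Mul(4, 0)), -4411), Rational(1, 2)) = Pow(Add(Add(0, 0), -4411), Rational(1, 2)) = Pow(Add(0, -4411), Rational(1, 2)) = Pow(-4411, Rational(1, 2)) = Mul(I, Pow(4411, Rational(1, 2)))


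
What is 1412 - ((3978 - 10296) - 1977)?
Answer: 9707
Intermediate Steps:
1412 - ((3978 - 10296) - 1977) = 1412 - (-6318 - 1977) = 1412 - 1*(-8295) = 1412 + 8295 = 9707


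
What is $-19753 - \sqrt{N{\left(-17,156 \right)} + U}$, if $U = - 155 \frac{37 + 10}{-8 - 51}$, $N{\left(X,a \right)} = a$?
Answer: $-19753 - \frac{\sqrt{972851}}{59} \approx -19770.0$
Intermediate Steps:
$U = \frac{7285}{59}$ ($U = - 155 \frac{47}{-59} = - 155 \cdot 47 \left(- \frac{1}{59}\right) = \left(-155\right) \left(- \frac{47}{59}\right) = \frac{7285}{59} \approx 123.47$)
$-19753 - \sqrt{N{\left(-17,156 \right)} + U} = -19753 - \sqrt{156 + \frac{7285}{59}} = -19753 - \sqrt{\frac{16489}{59}} = -19753 - \frac{\sqrt{972851}}{59}$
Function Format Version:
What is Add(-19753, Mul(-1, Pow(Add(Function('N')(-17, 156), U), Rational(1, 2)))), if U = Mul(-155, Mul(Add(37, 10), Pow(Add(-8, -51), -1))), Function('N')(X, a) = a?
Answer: Add(-19753, Mul(Rational(-1, 59), Pow(972851, Rational(1, 2)))) ≈ -19770.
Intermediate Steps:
U = Rational(7285, 59) (U = Mul(-155, Mul(47, Pow(-59, -1))) = Mul(-155, Mul(47, Rational(-1, 59))) = Mul(-155, Rational(-47, 59)) = Rational(7285, 59) ≈ 123.47)
Add(-19753, Mul(-1, Pow(Add(Function('N')(-17, 156), U), Rational(1, 2)))) = Add(-19753, Mul(-1, Pow(Add(156, Rational(7285, 59)), Rational(1, 2)))) = Add(-19753, Mul(-1, Pow(Rational(16489, 59), Rational(1, 2)))) = Add(-19753, Mul(-1, Mul(Rational(1, 59), Pow(972851, Rational(1, 2))))) = Add(-19753, Mul(Rational(-1, 59), Pow(972851, Rational(1, 2))))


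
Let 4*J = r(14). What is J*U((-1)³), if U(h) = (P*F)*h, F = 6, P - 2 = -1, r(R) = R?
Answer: -21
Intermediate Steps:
P = 1 (P = 2 - 1 = 1)
J = 7/2 (J = (¼)*14 = 7/2 ≈ 3.5000)
U(h) = 6*h (U(h) = (1*6)*h = 6*h)
J*U((-1)³) = 7*(6*(-1)³)/2 = 7*(6*(-1))/2 = (7/2)*(-6) = -21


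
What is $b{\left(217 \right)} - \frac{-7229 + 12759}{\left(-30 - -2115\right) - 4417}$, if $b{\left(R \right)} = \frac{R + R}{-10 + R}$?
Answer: $\frac{1078399}{241362} \approx 4.468$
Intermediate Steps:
$b{\left(R \right)} = \frac{2 R}{-10 + R}$
$b{\left(217 \right)} - \frac{-7229 + 12759}{\left(-30 - -2115\right) - 4417} = 2 \cdot 217 \frac{1}{-10 + 217} - \frac{-7229 + 12759}{\left(-30 - -2115\right) - 4417} = 2 \cdot 217 \cdot \frac{1}{207} - \frac{5530}{\left(-30 + 2115\right) - 4417} = 2 \cdot 217 \cdot \frac{1}{207} - \frac{5530}{2085 - 4417} = \frac{434}{207} - \frac{5530}{-2332} = \frac{434}{207} - 5530 \left(- \frac{1}{2332}\right) = \frac{434}{207} - - \frac{2765}{1166} = \frac{434}{207} + \frac{2765}{1166} = \frac{1078399}{241362}$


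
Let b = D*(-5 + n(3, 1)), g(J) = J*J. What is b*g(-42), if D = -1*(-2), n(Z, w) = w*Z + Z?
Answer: 3528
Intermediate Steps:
n(Z, w) = Z + Z*w (n(Z, w) = Z*w + Z = Z + Z*w)
D = 2
g(J) = J**2
b = 2 (b = 2*(-5 + 3*(1 + 1)) = 2*(-5 + 3*2) = 2*(-5 + 6) = 2*1 = 2)
b*g(-42) = 2*(-42)**2 = 2*1764 = 3528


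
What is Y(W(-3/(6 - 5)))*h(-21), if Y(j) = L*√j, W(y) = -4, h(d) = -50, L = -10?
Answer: 1000*I ≈ 1000.0*I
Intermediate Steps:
Y(j) = -10*√j
Y(W(-3/(6 - 5)))*h(-21) = -20*I*(-50) = 1000*I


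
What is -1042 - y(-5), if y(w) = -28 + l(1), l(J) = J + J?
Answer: -1016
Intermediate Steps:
l(J) = 2*J
y(w) = -26 (y(w) = -28 + 2*1 = -28 + 2 = -26)
-1042 - y(-5) = -1042 - 1*(-26) = -1042 + 26 = -1016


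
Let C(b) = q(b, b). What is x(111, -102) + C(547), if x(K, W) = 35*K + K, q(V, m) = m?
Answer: 4543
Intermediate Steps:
x(K, W) = 36*K
C(b) = b
x(111, -102) + C(547) = 36*111 + 547 = 3996 + 547 = 4543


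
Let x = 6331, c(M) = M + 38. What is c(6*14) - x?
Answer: -6209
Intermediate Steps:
c(M) = 38 + M
c(6*14) - x = (38 + 6*14) - 1*6331 = (38 + 84) - 6331 = 122 - 6331 = -6209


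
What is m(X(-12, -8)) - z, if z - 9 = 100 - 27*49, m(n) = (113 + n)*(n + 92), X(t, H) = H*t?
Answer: 40506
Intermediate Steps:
m(n) = (92 + n)*(113 + n) (m(n) = (113 + n)*(92 + n) = (92 + n)*(113 + n))
z = -1214 (z = 9 + (100 - 27*49) = 9 + (100 - 1323) = 9 - 1223 = -1214)
m(X(-12, -8)) - z = (10396 + (-8*(-12))² + 205*(-8*(-12))) - 1*(-1214) = (10396 + 96² + 205*96) + 1214 = (10396 + 9216 + 19680) + 1214 = 39292 + 1214 = 40506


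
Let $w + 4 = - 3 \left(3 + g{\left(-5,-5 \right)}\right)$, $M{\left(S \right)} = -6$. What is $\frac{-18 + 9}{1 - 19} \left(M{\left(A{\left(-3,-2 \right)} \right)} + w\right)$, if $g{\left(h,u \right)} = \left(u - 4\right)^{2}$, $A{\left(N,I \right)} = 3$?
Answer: $-131$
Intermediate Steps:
$g{\left(h,u \right)} = \left(-4 + u\right)^{2}$
$w = -256$ ($w = -4 - 3 \left(3 + \left(-4 - 5\right)^{2}\right) = -4 - 3 \left(3 + \left(-9\right)^{2}\right) = -4 - 3 \left(3 + 81\right) = -4 - 252 = -256$)
$\frac{-18 + 9}{1 - 19} \left(M{\left(A{\left(-3,-2 \right)} \right)} + w\right) = \frac{-18 + 9}{1 - 19} \left(-6 - 256\right) = - \frac{9}{-18} \left(-262\right) = \left(-9\right) \left(- \frac{1}{18}\right) \left(-262\right) = \frac{1}{2} \left(-262\right) = -131$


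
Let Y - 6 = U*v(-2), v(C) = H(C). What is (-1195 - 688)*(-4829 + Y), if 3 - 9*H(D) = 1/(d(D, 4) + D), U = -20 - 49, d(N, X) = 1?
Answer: 27418363/3 ≈ 9.1395e+6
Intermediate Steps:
U = -69
H(D) = 1/3 - 1/(9*(1 + D))
v(C) = (2 + 3*C)/(9*(1 + C))
Y = -74/3 (Y = 6 - 23*(2 + 3*(-2))/(3*(1 - 2)) = 6 - 23*(2 - 6)/(3*(-1)) = 6 - 23*(-1)*(-4)/3 = 6 - 69*4/9 = 6 - 92/3 = -74/3 ≈ -24.667)
(-1195 - 688)*(-4829 + Y) = (-1195 - 688)*(-4829 - 74/3) = -1883*(-14561/3) = 27418363/3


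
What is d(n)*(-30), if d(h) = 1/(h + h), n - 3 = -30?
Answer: 5/9 ≈ 0.55556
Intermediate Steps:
n = -27 (n = 3 - 30 = -27)
d(h) = 1/(2*h)
d(n)*(-30) = ((1/2)/(-27))*(-30) = ((1/2)*(-1/27))*(-30) = -1/54*(-30) = 5/9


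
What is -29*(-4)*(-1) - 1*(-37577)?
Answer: 37461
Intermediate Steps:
-29*(-4)*(-1) - 1*(-37577) = 116*(-1) + 37577 = -116 + 37577 = 37461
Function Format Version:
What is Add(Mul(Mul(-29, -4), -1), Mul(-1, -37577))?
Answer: 37461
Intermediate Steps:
Add(Mul(Mul(-29, -4), -1), Mul(-1, -37577)) = Add(Mul(116, -1), 37577) = Add(-116, 37577) = 37461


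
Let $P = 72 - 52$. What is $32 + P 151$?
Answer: $3052$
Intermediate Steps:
$P = 20$ ($P = 72 - 52 = 20$)
$32 + P 151 = 32 + 20 \cdot 151 = 32 + 3020 = 3052$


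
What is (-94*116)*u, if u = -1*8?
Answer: 87232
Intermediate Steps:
u = -8
(-94*116)*u = -94*116*(-8) = -10904*(-8) = 87232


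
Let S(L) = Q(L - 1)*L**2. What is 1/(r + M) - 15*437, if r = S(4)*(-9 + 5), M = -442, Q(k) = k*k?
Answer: -6672991/1018 ≈ -6555.0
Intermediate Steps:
Q(k) = k**2
S(L) = L**2*(-1 + L)**2 (S(L) = (L - 1)**2*L**2 = (-1 + L)**2*L**2 = L**2*(-1 + L)**2)
r = -576 (r = (4**2*(-1 + 4)**2)*(-9 + 5) = (16*3**2)*(-4) = (16*9)*(-4) = 144*(-4) = -576)
1/(r + M) - 15*437 = 1/(-576 - 442) - 15*437 = 1/(-1018) - 6555 = -1/1018 - 6555 = -6672991/1018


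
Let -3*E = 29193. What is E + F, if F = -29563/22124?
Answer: -215318207/22124 ≈ -9732.3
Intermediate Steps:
E = -9731 (E = -1/3*29193 = -9731)
F = -29563/22124 (F = -29563*1/22124 = -29563/22124 ≈ -1.3362)
E + F = -9731 - 29563/22124 = -215318207/22124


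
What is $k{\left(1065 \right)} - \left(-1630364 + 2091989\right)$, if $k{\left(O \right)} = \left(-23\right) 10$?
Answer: $-461855$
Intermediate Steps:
$k{\left(O \right)} = -230$
$k{\left(1065 \right)} - \left(-1630364 + 2091989\right) = -230 - \left(-1630364 + 2091989\right) = -230 - 461625 = -461855$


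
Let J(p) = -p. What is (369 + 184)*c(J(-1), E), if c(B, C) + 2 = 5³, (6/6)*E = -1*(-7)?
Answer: 68019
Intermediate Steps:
E = 7 (E = -1*(-7) = 7)
c(B, C) = 123 (c(B, C) = -2 + 5³ = -2 + 125 = 123)
(369 + 184)*c(J(-1), E) = (369 + 184)*123 = 553*123 = 68019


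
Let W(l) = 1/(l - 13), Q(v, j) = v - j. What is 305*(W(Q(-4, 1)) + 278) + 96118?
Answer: 3256039/18 ≈ 1.8089e+5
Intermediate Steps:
W(l) = 1/(-13 + l)
305*(W(Q(-4, 1)) + 278) + 96118 = 305*(1/(-13 + (-4 - 1*1)) + 278) + 96118 = 305*(1/(-13 + (-4 - 1)) + 278) + 96118 = 305*(1/(-13 - 5) + 278) + 96118 = 305*(1/(-18) + 278) + 96118 = 305*(-1/18 + 278) + 96118 = 305*(5003/18) + 96118 = 1525915/18 + 96118 = 3256039/18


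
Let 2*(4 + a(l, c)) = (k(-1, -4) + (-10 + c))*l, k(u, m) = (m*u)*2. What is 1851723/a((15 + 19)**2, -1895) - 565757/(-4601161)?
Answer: -28314480547/18082562730 ≈ -1.5658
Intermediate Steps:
k(u, m) = 2*m*u
a(l, c) = -4 + l*(-2 + c)/2 (a(l, c) = -4 + ((2*(-4)*(-1) + (-10 + c))*l)/2 = -4 + ((8 + (-10 + c))*l)/2 = -4 + ((-2 + c)*l)/2 = -4 + (l*(-2 + c))/2 = -4 + l*(-2 + c)/2)
1851723/a((15 + 19)**2, -1895) - 565757/(-4601161) = 1851723/(-4 - (15 + 19)**2 + (1/2)*(-1895)*(15 + 19)**2) - 565757/(-4601161) = 1851723/(-4 - 1*34**2 + (1/2)*(-1895)*34**2) - 565757*(-1/4601161) = 1851723/(-4 - 1*1156 + (1/2)*(-1895)*1156) + 565757/4601161 = 1851723/(-4 - 1156 - 1095310) + 565757/4601161 = 1851723/(-1096470) + 565757/4601161 = 1851723*(-1/1096470) + 565757/4601161 = -6637/3930 + 565757/4601161 = -28314480547/18082562730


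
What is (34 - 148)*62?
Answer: -7068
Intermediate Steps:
(34 - 148)*62 = -114*62 = -7068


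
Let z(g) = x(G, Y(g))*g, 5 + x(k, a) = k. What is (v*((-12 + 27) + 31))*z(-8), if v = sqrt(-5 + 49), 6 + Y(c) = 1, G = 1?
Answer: 2944*sqrt(11) ≈ 9764.1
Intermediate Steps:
Y(c) = -5 (Y(c) = -6 + 1 = -5)
x(k, a) = -5 + k
z(g) = -4*g (z(g) = (-5 + 1)*g = -4*g)
v = 2*sqrt(11) (v = sqrt(44) = 2*sqrt(11) ≈ 6.6332)
(v*((-12 + 27) + 31))*z(-8) = ((2*sqrt(11))*((-12 + 27) + 31))*(-4*(-8)) = ((2*sqrt(11))*(15 + 31))*32 = ((2*sqrt(11))*46)*32 = (92*sqrt(11))*32 = 2944*sqrt(11)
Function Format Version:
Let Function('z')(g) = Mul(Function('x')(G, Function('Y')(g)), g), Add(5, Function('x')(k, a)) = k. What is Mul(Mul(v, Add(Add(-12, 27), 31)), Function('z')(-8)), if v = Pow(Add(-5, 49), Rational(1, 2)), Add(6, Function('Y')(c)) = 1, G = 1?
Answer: Mul(2944, Pow(11, Rational(1, 2))) ≈ 9764.1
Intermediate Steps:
Function('Y')(c) = -5 (Function('Y')(c) = Add(-6, 1) = -5)
Function('x')(k, a) = Add(-5, k)
Function('z')(g) = Mul(-4, g) (Function('z')(g) = Mul(Add(-5, 1), g) = Mul(-4, g))
v = Mul(2, Pow(11, Rational(1, 2))) (v = Pow(44, Rational(1, 2)) = Mul(2, Pow(11, Rational(1, 2))) ≈ 6.6332)
Mul(Mul(v, Add(Add(-12, 27), 31)), Function('z')(-8)) = Mul(Mul(Mul(2, Pow(11, Rational(1, 2))), Add(Add(-12, 27), 31)), Mul(-4, -8)) = Mul(Mul(Mul(2, Pow(11, Rational(1, 2))), Add(15, 31)), 32) = Mul(Mul(Mul(2, Pow(11, Rational(1, 2))), 46), 32) = Mul(Mul(92, Pow(11, Rational(1, 2))), 32) = Mul(2944, Pow(11, Rational(1, 2)))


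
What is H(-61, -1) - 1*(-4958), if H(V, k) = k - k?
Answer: 4958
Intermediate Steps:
H(V, k) = 0
H(-61, -1) - 1*(-4958) = 0 - 1*(-4958) = 0 + 4958 = 4958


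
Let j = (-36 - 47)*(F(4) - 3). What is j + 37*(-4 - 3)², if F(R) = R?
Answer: 1730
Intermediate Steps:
j = -83 (j = (-36 - 47)*(4 - 3) = -83*1 = -83)
j + 37*(-4 - 3)² = -83 + 37*(-4 - 3)² = -83 + 37*(-7)² = -83 + 37*49 = -83 + 1813 = 1730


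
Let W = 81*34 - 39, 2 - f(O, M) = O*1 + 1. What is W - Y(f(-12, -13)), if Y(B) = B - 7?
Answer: 2709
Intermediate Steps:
f(O, M) = 1 - O (f(O, M) = 2 - (O*1 + 1) = 2 - (O + 1) = 2 - (1 + O) = 2 + (-1 - O) = 1 - O)
Y(B) = -7 + B
W = 2715 (W = 2754 - 39 = 2715)
W - Y(f(-12, -13)) = 2715 - (-7 + (1 - 1*(-12))) = 2715 - (-7 + (1 + 12)) = 2715 - (-7 + 13) = 2715 - 1*6 = 2715 - 6 = 2709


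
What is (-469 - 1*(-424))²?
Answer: 2025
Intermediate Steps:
(-469 - 1*(-424))² = (-469 + 424)² = (-45)² = 2025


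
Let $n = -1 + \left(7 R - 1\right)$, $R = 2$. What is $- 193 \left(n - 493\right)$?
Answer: $92833$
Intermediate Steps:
$n = 12$ ($n = -1 + \left(7 \cdot 2 - 1\right) = -1 + \left(14 - 1\right) = -1 + 13 = 12$)
$- 193 \left(n - 493\right) = - 193 \left(12 - 493\right) = \left(-193\right) \left(-481\right) = 92833$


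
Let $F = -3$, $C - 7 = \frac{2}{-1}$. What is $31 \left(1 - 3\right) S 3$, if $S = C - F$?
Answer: $-1488$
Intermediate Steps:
$C = 5$ ($C = 7 + \frac{2}{-1} = 7 + 2 \left(-1\right) = 7 - 2 = 5$)
$S = 8$ ($S = 5 - -3 = 5 + 3 = 8$)
$31 \left(1 - 3\right) S 3 = 31 \left(1 - 3\right) 8 \cdot 3 = 31 \left(-2\right) 8 \cdot 3 = 31 \left(\left(-16\right) 3\right) = 31 \left(-48\right) = -1488$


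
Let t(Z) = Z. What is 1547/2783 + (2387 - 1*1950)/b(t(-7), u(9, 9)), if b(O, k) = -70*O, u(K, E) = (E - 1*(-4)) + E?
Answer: 1974201/1363670 ≈ 1.4477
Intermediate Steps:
u(K, E) = 4 + 2*E (u(K, E) = (E + 4) + E = (4 + E) + E = 4 + 2*E)
1547/2783 + (2387 - 1*1950)/b(t(-7), u(9, 9)) = 1547/2783 + (2387 - 1*1950)/((-70*(-7))) = 1547*(1/2783) + (2387 - 1950)/490 = 1547/2783 + 437*(1/490) = 1547/2783 + 437/490 = 1974201/1363670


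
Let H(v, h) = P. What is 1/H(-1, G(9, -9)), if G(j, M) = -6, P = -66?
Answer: -1/66 ≈ -0.015152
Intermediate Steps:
H(v, h) = -66
1/H(-1, G(9, -9)) = 1/(-66) = -1/66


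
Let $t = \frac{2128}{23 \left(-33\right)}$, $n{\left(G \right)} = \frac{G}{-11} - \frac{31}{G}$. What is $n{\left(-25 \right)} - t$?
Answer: $\frac{119854}{18975} \approx 6.3164$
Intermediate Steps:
$n{\left(G \right)} = - \frac{31}{G} - \frac{G}{11}$ ($n{\left(G \right)} = G \left(- \frac{1}{11}\right) - \frac{31}{G} = - \frac{G}{11} - \frac{31}{G} = - \frac{31}{G} - \frac{G}{11}$)
$t = - \frac{2128}{759}$ ($t = \frac{2128}{-759} = 2128 \left(- \frac{1}{759}\right) = - \frac{2128}{759} \approx -2.8037$)
$n{\left(-25 \right)} - t = \left(- \frac{31}{-25} - - \frac{25}{11}\right) - - \frac{2128}{759} = \left(\left(-31\right) \left(- \frac{1}{25}\right) + \frac{25}{11}\right) + \frac{2128}{759} = \left(\frac{31}{25} + \frac{25}{11}\right) + \frac{2128}{759} = \frac{966}{275} + \frac{2128}{759} = \frac{119854}{18975}$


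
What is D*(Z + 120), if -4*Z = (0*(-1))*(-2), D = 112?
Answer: 13440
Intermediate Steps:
Z = 0 (Z = -0*(-1)*(-2)/4 = -0*(-2) = -¼*0 = 0)
D*(Z + 120) = 112*(0 + 120) = 112*120 = 13440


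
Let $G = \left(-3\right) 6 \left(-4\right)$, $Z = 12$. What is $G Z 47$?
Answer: $40608$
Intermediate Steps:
$G = 72$ ($G = \left(-18\right) \left(-4\right) = 72$)
$G Z 47 = 72 \cdot 12 \cdot 47 = 864 \cdot 47 = 40608$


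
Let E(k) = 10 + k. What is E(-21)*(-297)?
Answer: 3267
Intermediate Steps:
E(-21)*(-297) = (10 - 21)*(-297) = -11*(-297) = 3267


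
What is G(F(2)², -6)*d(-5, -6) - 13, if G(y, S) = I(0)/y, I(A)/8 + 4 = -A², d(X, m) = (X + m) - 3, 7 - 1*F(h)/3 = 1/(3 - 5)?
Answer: -24533/2025 ≈ -12.115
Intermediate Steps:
F(h) = 45/2 (F(h) = 21 - 3/(3 - 5) = 21 - 3/(-2) = 21 - 3*(-½) = 21 + 3/2 = 45/2)
d(X, m) = -3 + X + m
I(A) = -32 - 8*A² (I(A) = -32 + 8*(-A²) = -32 - 8*A²)
G(y, S) = -32/y (G(y, S) = (-32 - 8*0²)/y = (-32 - 8*0)/y = (-32 + 0)/y = -32/y)
G(F(2)², -6)*d(-5, -6) - 13 = (-32/((45/2)²))*(-3 - 5 - 6) - 13 = -32/2025/4*(-14) - 13 = -32*4/2025*(-14) - 13 = -128/2025*(-14) - 13 = 1792/2025 - 13 = -24533/2025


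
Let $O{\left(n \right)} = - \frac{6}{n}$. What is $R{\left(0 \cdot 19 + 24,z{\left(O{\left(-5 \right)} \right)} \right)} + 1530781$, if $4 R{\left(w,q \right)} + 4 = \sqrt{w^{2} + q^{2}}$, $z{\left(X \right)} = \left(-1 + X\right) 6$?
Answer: $1530780 + \frac{3 \sqrt{401}}{10} \approx 1.5308 \cdot 10^{6}$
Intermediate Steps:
$z{\left(X \right)} = -6 + 6 X$
$R{\left(w,q \right)} = -1 + \frac{\sqrt{q^{2} + w^{2}}}{4}$ ($R{\left(w,q \right)} = -1 + \frac{\sqrt{w^{2} + q^{2}}}{4} = -1 + \frac{\sqrt{q^{2} + w^{2}}}{4}$)
$R{\left(0 \cdot 19 + 24,z{\left(O{\left(-5 \right)} \right)} \right)} + 1530781 = \left(-1 + \frac{\sqrt{\left(-6 + 6 \left(- \frac{6}{-5}\right)\right)^{2} + \left(0 \cdot 19 + 24\right)^{2}}}{4}\right) + 1530781 = \left(-1 + \frac{\sqrt{\left(-6 + 6 \left(\left(-6\right) \left(- \frac{1}{5}\right)\right)\right)^{2} + \left(0 + 24\right)^{2}}}{4}\right) + 1530781 = \left(-1 + \frac{\sqrt{\left(-6 + 6 \cdot \frac{6}{5}\right)^{2} + 24^{2}}}{4}\right) + 1530781 = \left(-1 + \frac{\sqrt{\left(-6 + \frac{36}{5}\right)^{2} + 576}}{4}\right) + 1530781 = \left(-1 + \frac{\sqrt{\left(\frac{6}{5}\right)^{2} + 576}}{4}\right) + 1530781 = \left(-1 + \frac{\sqrt{\frac{36}{25} + 576}}{4}\right) + 1530781 = \left(-1 + \frac{\sqrt{\frac{14436}{25}}}{4}\right) + 1530781 = \left(-1 + \frac{\frac{6}{5} \sqrt{401}}{4}\right) + 1530781 = \left(-1 + \frac{3 \sqrt{401}}{10}\right) + 1530781 = 1530780 + \frac{3 \sqrt{401}}{10}$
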